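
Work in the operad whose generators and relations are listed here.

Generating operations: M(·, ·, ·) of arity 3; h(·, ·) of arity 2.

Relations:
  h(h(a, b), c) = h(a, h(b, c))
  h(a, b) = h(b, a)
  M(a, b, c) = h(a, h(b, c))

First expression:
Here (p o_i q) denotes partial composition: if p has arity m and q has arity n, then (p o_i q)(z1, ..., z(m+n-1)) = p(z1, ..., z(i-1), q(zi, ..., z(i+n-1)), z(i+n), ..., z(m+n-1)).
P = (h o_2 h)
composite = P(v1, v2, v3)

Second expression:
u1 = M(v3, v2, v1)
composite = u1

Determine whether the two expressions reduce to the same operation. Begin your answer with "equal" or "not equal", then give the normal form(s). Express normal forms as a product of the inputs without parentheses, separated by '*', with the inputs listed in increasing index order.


equal — both sides give v1 * v2 * v3


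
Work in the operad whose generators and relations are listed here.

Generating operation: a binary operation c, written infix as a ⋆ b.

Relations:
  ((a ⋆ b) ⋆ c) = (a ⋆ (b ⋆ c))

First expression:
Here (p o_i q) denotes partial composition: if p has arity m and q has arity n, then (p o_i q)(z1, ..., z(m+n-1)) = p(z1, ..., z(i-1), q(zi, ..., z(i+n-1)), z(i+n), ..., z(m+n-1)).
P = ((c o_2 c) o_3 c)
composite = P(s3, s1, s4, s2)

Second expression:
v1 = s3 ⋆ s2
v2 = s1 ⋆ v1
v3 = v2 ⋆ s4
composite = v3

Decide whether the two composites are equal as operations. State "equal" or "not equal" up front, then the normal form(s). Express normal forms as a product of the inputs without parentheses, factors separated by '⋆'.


not equal; first: s3 ⋆ s1 ⋆ s4 ⋆ s2; second: s1 ⋆ s3 ⋆ s2 ⋆ s4


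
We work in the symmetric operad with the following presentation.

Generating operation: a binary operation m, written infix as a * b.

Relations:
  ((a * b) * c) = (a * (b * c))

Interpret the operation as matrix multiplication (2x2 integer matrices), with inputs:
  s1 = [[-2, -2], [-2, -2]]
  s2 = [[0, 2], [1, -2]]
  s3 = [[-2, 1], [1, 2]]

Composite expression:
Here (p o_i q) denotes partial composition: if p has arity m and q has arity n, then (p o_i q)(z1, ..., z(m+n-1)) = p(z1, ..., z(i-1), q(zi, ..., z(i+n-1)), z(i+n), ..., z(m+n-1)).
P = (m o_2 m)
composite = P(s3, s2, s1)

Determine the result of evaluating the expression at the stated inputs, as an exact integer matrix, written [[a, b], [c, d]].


(s2 * s1) = [[-4, -4], [2, 2]]
(s3 * (s2 * s1)) = [[10, 10], [0, 0]]

[[10, 10], [0, 0]]


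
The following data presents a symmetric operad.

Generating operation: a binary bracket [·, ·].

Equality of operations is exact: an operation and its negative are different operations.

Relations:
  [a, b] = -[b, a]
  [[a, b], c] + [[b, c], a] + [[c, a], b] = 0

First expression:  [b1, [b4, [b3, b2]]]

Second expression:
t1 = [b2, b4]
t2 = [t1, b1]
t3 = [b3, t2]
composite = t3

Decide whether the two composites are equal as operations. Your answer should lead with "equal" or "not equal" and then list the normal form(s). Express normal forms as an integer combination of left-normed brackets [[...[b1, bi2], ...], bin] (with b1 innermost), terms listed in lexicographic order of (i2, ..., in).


Reducing the first expression gives [[[b1, b2], b3], b4] - [[[b1, b3], b2], b4] - [[[b1, b4], b2], b3] + [[[b1, b4], b3], b2]
Reducing the second expression gives [[[b1, b2], b4], b3] - [[[b1, b4], b2], b3]
The forms do not match — not equal.

not equal — first [[[b1, b2], b3], b4] - [[[b1, b3], b2], b4] - [[[b1, b4], b2], b3] + [[[b1, b4], b3], b2], second [[[b1, b2], b4], b3] - [[[b1, b4], b2], b3]


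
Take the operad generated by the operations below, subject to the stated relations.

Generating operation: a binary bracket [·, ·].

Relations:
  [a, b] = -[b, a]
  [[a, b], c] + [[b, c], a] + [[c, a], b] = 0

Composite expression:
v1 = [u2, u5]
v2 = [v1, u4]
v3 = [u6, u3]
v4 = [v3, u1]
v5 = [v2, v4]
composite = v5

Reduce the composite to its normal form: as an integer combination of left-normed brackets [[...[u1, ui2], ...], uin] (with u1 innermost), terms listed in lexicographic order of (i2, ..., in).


-[[[[[u1, u3], u6], u2], u5], u4] + [[[[[u1, u3], u6], u4], u2], u5] - [[[[[u1, u3], u6], u4], u5], u2] + [[[[[u1, u3], u6], u5], u2], u4] + [[[[[u1, u6], u3], u2], u5], u4] - [[[[[u1, u6], u3], u4], u2], u5] + [[[[[u1, u6], u3], u4], u5], u2] - [[[[[u1, u6], u3], u5], u2], u4]

Left-normed coefficients sit on the u1-initial expansion words.
Composite bracket: [[[u2, u5], u4], [[u6, u3], u1]]
Expanding via [a, b] = ab - ba: 32 signed words (2^5 = 32).
Only words starting with u1 matter:
  word u1u3u6u2u5u4 has sign -1, contributing -[[[[[u1, u3], u6], u2], u5], u4]
  word u1u3u6u4u2u5 has sign +1, contributing +[[[[[u1, u3], u6], u4], u2], u5]
  word u1u3u6u4u5u2 has sign -1, contributing -[[[[[u1, u3], u6], u4], u5], u2]
  word u1u3u6u5u2u4 has sign +1, contributing +[[[[[u1, u3], u6], u5], u2], u4]
  word u1u6u3u2u5u4 has sign +1, contributing +[[[[[u1, u6], u3], u2], u5], u4]
  word u1u6u3u4u2u5 has sign -1, contributing -[[[[[u1, u6], u3], u4], u2], u5]
  word u1u6u3u4u5u2 has sign +1, contributing +[[[[[u1, u6], u3], u4], u5], u2]
  word u1u6u3u5u2u4 has sign -1, contributing -[[[[[u1, u6], u3], u5], u2], u4]


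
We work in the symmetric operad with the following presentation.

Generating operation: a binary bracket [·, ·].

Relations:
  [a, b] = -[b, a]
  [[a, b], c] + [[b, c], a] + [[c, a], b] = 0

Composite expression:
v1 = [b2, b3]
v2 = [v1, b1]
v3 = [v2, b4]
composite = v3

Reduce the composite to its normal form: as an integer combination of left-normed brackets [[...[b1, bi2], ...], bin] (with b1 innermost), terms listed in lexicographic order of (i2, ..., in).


-[[[b1, b2], b3], b4] + [[[b1, b3], b2], b4]

Antisymmetry and Jacobi reduce to b1-anchored left-normed brackets.
Composite bracket: [[[b2, b3], b1], b4]
Expanding via [a, b] = ab - ba: 8 signed words (2^3 = 8).
Words beginning with b1 determine it all:
  word b1b2b3b4 has sign -1, contributing -[[[b1, b2], b3], b4]
  word b1b3b2b4 has sign +1, contributing +[[[b1, b3], b2], b4]


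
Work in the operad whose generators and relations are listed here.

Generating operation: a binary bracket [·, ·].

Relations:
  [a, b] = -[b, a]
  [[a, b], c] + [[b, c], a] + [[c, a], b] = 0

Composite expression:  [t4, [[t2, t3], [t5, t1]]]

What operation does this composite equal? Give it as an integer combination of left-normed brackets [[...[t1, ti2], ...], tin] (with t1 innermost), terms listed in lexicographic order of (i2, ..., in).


-[[[[t1, t5], t2], t3], t4] + [[[[t1, t5], t3], t2], t4]

Expand each bracket as ab - ba; the t1-initial words give the coefficients.
Composite bracket: [t4, [[t2, t3], [t5, t1]]]
Full expansion: 16 signed words from ab - ba (2^4 = 16).
Words beginning with t1 determine it all:
  sign of t1t5t2t3t4 is -1, so it contributes -[[[[t1, t5], t2], t3], t4]
  sign of t1t5t3t2t4 is +1, so it contributes +[[[[t1, t5], t3], t2], t4]


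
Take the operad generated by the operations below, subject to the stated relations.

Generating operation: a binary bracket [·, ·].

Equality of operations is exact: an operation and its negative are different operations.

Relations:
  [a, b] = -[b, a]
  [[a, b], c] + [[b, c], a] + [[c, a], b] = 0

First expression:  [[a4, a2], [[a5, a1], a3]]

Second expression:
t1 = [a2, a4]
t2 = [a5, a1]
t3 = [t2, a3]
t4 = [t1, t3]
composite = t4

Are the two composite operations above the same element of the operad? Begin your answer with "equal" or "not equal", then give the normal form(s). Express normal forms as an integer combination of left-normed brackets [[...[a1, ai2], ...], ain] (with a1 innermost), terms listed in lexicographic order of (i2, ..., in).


not equal; the first gives -[[[[a1, a5], a3], a2], a4] + [[[[a1, a5], a3], a4], a2] and the second [[[[a1, a5], a3], a2], a4] - [[[[a1, a5], a3], a4], a2]

Reducing the first expression gives -[[[[a1, a5], a3], a2], a4] + [[[[a1, a5], a3], a4], a2]
Reducing the second expression gives [[[[a1, a5], a3], a2], a4] - [[[[a1, a5], a3], a4], a2]
Distinct normal forms: not equal.


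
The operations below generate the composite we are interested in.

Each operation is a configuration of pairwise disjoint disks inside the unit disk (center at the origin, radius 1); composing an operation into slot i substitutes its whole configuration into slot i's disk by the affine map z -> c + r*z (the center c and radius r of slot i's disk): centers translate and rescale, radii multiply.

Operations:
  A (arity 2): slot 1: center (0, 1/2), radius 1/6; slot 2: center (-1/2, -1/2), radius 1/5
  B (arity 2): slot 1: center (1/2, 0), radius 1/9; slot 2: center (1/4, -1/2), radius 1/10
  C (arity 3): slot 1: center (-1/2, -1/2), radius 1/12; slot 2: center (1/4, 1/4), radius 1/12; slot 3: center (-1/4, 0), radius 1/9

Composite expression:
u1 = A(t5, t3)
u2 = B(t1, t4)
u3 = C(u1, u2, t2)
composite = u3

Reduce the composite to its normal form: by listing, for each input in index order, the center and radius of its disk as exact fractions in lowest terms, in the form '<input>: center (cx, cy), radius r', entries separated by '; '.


t1: center (7/24, 1/4), radius 1/108; t2: center (-1/4, 0), radius 1/9; t3: center (-13/24, -13/24), radius 1/60; t4: center (13/48, 5/24), radius 1/120; t5: center (-1/2, -11/24), radius 1/72


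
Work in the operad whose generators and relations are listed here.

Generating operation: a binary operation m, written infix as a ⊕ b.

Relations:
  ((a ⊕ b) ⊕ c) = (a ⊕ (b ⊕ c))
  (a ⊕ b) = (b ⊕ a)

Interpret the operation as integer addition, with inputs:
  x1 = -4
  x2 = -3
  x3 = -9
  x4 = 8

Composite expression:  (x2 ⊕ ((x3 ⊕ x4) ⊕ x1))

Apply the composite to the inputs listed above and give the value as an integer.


-8

(x3 ⊕ x4) = -1
((x3 ⊕ x4) ⊕ x1) = -5
(x2 ⊕ ((x3 ⊕ x4) ⊕ x1)) = -8


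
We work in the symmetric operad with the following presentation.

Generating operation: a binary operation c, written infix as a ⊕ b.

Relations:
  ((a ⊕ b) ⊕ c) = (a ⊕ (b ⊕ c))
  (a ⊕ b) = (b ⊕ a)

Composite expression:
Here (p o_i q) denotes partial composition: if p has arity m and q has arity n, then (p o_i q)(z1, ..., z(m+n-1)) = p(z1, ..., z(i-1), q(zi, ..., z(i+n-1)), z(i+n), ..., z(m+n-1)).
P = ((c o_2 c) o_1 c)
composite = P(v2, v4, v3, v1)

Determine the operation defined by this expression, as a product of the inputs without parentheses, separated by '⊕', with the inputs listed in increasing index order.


Reordering under c is free, so list the v-inputs canonically.
(v2 ⊕ v4) flattens to v2 ⊕ v4
(v3 ⊕ v1) flattens to v3 ⊕ v1
((v2 ⊕ v4) ⊕ (v3 ⊕ v1)) flattens to v2 ⊕ v4 ⊕ v3 ⊕ v1
the factors in increasing index order: v1 ⊕ v2 ⊕ v3 ⊕ v4

v1 ⊕ v2 ⊕ v3 ⊕ v4


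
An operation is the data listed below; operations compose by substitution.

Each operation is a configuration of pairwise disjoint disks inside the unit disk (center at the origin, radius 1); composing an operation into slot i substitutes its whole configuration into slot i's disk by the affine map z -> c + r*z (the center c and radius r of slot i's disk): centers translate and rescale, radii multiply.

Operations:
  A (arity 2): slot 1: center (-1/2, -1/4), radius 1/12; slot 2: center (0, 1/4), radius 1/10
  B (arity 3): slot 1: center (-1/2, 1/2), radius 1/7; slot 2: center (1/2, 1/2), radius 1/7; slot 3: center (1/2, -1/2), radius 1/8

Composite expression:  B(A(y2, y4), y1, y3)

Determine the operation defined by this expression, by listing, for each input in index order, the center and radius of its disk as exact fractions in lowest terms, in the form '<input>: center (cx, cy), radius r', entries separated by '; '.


y1: center (1/2, 1/2), radius 1/7; y2: center (-4/7, 13/28), radius 1/84; y3: center (1/2, -1/2), radius 1/8; y4: center (-1/2, 15/28), radius 1/70

Nesting under B composes maps z -> c + r*z down each y-path.
for y2, the 2-step affine chain lands on center (-4/7, 13/28), radius 1/84
for y4, the 2-step affine chain lands on center (-1/2, 15/28), radius 1/70
for y1, the 1-step affine chain lands on center (1/2, 1/2), radius 1/7
for y3, the 1-step affine chain lands on center (1/2, -1/2), radius 1/8


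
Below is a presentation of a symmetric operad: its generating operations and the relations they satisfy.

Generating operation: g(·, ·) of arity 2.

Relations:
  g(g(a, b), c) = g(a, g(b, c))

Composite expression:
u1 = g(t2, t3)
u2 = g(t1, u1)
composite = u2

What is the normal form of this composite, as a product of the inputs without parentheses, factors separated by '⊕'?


t1 ⊕ t2 ⊕ t3


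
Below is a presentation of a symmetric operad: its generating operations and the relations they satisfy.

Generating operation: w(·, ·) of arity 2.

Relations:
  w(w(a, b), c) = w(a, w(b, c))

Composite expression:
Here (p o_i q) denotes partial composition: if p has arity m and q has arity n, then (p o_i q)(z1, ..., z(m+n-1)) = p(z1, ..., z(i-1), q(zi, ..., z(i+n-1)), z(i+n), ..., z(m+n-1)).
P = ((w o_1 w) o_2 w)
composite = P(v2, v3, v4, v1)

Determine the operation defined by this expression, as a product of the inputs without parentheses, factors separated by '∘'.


v2 ∘ v3 ∘ v4 ∘ v1


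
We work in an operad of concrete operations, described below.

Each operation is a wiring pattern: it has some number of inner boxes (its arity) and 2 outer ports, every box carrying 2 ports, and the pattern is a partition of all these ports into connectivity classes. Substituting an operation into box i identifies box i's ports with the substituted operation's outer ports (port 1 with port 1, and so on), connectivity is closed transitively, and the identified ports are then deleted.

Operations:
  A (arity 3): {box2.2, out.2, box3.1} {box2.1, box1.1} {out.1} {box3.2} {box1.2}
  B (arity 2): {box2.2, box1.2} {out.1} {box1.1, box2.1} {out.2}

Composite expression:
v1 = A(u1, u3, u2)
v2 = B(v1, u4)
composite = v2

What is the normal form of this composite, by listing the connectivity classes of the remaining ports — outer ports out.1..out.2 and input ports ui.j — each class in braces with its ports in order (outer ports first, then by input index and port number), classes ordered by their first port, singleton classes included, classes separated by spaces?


{out.1} {out.2} {u1.1, u3.1} {u1.2} {u2.1, u3.2, u4.2} {u2.2} {u4.1}

Treat the ports identified at B as solder joints: merge, then drop.
A over (u1, u3, u2) gives {out.1} {out.2, u2.1, u3.2} {u1.1, u3.1} {u1.2} {u2.2}, out.j being that stage's outer ports
B over (u1, u3, u2, u4) gives {out.1} {out.2} {u1.1, u3.1} {u1.2} {u2.1, u3.2, u4.2} {u2.2} {u4.1}, out.j being that stage's outer ports


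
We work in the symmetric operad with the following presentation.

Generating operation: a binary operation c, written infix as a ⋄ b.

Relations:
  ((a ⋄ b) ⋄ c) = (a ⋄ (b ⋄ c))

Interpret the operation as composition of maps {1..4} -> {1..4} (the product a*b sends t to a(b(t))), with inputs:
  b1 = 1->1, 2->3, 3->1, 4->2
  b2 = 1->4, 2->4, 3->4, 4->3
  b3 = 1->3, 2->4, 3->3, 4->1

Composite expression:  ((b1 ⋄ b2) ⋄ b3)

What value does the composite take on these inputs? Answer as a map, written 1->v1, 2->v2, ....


1->2, 2->1, 3->2, 4->2

(b1 ⋄ b2) = 1->2, 2->2, 3->2, 4->1
((b1 ⋄ b2) ⋄ b3) = 1->2, 2->1, 3->2, 4->2


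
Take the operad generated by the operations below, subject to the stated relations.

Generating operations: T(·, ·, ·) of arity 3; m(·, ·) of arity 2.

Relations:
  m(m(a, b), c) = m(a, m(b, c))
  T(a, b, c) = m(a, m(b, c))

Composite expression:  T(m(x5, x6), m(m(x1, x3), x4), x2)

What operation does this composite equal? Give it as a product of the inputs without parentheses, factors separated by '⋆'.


x5 ⋆ x6 ⋆ x1 ⋆ x3 ⋆ x4 ⋆ x2

Associativity of T dissolves the nesting; only the x-input order survives.
m(x5, x6) spells out as x5 ⋆ x6
m(x1, x3) spells out as x1 ⋆ x3
m(m(x1, x3), x4) spells out as x1 ⋆ x3 ⋆ x4
T(m(x5, x6), m(m(x1, x3), x4), x2) spells out as x5 ⋆ x6 ⋆ x1 ⋆ x3 ⋆ x4 ⋆ x2


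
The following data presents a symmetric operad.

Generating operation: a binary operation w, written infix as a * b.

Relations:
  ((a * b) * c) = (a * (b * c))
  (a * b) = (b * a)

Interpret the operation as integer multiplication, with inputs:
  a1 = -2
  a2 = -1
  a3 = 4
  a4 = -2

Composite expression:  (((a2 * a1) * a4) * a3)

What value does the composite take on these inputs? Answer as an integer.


(a2 * a1) = 2
((a2 * a1) * a4) = -4
(((a2 * a1) * a4) * a3) = -16

-16


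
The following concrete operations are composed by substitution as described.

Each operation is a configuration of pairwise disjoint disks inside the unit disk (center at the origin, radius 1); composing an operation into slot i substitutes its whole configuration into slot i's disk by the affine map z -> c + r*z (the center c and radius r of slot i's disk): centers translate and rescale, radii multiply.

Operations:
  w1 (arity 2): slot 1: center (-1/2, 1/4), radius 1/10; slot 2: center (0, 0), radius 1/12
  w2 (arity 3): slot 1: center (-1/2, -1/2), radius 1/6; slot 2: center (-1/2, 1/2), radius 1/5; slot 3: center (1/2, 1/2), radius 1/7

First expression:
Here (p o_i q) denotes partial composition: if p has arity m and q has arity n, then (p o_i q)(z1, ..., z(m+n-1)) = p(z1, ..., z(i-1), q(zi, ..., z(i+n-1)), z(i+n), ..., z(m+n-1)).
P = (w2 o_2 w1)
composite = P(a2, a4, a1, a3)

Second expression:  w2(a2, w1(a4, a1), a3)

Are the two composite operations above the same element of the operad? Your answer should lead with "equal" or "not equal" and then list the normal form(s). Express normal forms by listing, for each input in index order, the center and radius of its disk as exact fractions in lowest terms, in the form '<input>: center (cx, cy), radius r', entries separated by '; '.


The first expression reduces to a1: center (-1/2, 1/2), radius 1/60; a2: center (-1/2, -1/2), radius 1/6; a3: center (1/2, 1/2), radius 1/7; a4: center (-3/5, 11/20), radius 1/50
The second expression reduces to a1: center (-1/2, 1/2), radius 1/60; a2: center (-1/2, -1/2), radius 1/6; a3: center (1/2, 1/2), radius 1/7; a4: center (-3/5, 11/20), radius 1/50
The normal forms match — equal.

equal — both sides give a1: center (-1/2, 1/2), radius 1/60; a2: center (-1/2, -1/2), radius 1/6; a3: center (1/2, 1/2), radius 1/7; a4: center (-3/5, 11/20), radius 1/50


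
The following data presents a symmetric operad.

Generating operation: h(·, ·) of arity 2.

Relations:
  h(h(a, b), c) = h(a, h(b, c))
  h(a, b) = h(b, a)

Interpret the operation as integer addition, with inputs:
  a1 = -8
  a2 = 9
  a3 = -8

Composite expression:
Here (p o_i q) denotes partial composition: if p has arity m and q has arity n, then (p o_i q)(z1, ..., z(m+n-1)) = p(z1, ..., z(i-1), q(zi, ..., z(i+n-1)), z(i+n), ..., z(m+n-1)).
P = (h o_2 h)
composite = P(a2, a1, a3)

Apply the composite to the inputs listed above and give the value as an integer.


h(a1, a3) = -16
h(a2, h(a1, a3)) = -7

-7


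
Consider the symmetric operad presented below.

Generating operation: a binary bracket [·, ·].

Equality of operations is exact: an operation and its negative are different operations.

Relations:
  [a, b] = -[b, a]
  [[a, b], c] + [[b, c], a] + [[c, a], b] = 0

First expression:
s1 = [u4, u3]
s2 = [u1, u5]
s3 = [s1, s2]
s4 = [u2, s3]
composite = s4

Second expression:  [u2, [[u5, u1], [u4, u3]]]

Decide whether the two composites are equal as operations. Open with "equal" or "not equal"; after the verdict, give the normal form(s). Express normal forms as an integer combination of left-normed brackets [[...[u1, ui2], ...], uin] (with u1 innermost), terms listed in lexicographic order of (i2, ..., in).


equal — both sides give -[[[[u1, u5], u3], u4], u2] + [[[[u1, u5], u4], u3], u2]

In normal form, the first expression is -[[[[u1, u5], u3], u4], u2] + [[[[u1, u5], u4], u3], u2]
In normal form, the second expression is -[[[[u1, u5], u3], u4], u2] + [[[[u1, u5], u4], u3], u2]
The normal forms match — equal.


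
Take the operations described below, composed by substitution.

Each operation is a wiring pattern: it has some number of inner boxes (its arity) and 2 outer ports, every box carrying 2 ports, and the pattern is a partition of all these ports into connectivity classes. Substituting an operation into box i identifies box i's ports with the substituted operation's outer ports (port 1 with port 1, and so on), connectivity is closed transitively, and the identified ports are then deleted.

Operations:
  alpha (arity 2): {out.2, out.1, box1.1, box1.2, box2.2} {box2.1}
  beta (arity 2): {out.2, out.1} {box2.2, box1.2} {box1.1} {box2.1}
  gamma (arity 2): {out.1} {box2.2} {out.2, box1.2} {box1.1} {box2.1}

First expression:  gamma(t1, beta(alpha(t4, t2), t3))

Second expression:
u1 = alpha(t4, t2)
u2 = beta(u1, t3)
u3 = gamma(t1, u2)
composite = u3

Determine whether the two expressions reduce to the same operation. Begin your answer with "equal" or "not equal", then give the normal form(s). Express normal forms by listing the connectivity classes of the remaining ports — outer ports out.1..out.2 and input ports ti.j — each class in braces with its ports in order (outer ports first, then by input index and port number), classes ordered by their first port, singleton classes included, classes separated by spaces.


equal: each reduces to {out.1} {out.2, t1.2} {t1.1} {t2.1} {t2.2, t3.2, t4.1, t4.2} {t3.1}

Normal form of the first expression: {out.1} {out.2, t1.2} {t1.1} {t2.1} {t2.2, t3.2, t4.1, t4.2} {t3.1}
Normal form of the second expression: {out.1} {out.2, t1.2} {t1.1} {t2.1} {t2.2, t3.2, t4.1, t4.2} {t3.1}
Both agree, so they are equal.


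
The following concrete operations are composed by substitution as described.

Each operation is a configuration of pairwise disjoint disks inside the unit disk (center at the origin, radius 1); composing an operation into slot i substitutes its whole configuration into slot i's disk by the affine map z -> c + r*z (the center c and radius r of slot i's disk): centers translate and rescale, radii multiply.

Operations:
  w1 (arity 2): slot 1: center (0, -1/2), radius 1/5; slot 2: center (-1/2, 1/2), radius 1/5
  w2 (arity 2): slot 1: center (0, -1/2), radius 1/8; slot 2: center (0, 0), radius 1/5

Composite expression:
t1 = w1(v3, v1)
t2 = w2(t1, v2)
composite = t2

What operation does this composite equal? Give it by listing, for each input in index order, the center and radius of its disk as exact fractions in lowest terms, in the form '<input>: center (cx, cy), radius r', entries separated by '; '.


v1: center (-1/16, -7/16), radius 1/40; v2: center (0, 0), radius 1/5; v3: center (0, -9/16), radius 1/40

Each v-disk chains the slot maps above it in w2; radii multiply.
input v3: applying the 2 nested substitutions gives center (0, -9/16), radius 1/40
input v1: applying the 2 nested substitutions gives center (-1/16, -7/16), radius 1/40
input v2: applying the 1 nested substitution gives center (0, 0), radius 1/5


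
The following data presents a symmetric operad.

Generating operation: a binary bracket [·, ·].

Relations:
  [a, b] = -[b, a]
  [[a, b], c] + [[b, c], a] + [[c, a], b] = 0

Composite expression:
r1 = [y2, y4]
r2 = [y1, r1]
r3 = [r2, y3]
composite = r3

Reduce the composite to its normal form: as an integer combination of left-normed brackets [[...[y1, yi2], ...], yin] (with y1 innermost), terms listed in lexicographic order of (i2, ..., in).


[[[y1, y2], y4], y3] - [[[y1, y4], y2], y3]

In the tensor algebra, words opening y1 carry the y1-anchored form.
Composite bracket: [[y1, [y2, y4]], y3]
Expanding via [a, b] = ab - ba: 8 signed words (2^3 = 8).
The y1-initial words carry the normal form:
  the word y1y2y4y3 carries sign +1 and contributes +[[[y1, y2], y4], y3]
  the word y1y4y2y3 carries sign -1 and contributes -[[[y1, y4], y2], y3]


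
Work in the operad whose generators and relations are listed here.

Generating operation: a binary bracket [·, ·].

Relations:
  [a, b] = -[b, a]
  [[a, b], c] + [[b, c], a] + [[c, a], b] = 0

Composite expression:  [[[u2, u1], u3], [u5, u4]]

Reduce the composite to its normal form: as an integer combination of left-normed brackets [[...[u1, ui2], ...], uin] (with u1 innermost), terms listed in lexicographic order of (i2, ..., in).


[[[[u1, u2], u3], u4], u5] - [[[[u1, u2], u3], u5], u4]

In the tensor algebra, words opening u1 carry the u1-anchored form.
Composite bracket: [[[u2, u1], u3], [u5, u4]]
Expanding via [a, b] = ab - ba: 16 signed words (2^4 = 16).
Words beginning with u1 determine it all:
  word u1u2u3u4u5 has sign +1, contributing +[[[[u1, u2], u3], u4], u5]
  word u1u2u3u5u4 has sign -1, contributing -[[[[u1, u2], u3], u5], u4]


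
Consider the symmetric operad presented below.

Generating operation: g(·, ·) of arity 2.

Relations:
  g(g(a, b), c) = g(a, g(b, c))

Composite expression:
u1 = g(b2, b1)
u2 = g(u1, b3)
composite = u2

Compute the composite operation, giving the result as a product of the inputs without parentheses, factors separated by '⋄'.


b2 ⋄ b1 ⋄ b3


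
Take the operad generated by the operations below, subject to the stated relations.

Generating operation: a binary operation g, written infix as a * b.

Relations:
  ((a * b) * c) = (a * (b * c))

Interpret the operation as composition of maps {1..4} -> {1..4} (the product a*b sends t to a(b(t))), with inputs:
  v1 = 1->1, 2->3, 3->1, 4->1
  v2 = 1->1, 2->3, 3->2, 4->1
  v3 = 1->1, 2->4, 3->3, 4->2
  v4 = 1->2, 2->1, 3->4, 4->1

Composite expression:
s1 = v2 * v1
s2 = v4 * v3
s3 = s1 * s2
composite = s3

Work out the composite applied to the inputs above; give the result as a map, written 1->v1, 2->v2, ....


(v2 * v1) = 1->1, 2->2, 3->1, 4->1
(v4 * v3) = 1->2, 2->1, 3->4, 4->1
((v2 * v1) * (v4 * v3)) = 1->2, 2->1, 3->1, 4->1

1->2, 2->1, 3->1, 4->1


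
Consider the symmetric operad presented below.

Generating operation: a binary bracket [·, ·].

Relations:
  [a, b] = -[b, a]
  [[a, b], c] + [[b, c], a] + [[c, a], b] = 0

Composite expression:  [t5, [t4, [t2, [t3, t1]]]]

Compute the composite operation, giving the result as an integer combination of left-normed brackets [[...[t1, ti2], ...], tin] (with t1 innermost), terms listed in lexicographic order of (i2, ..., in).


Antisymmetry and Jacobi reduce to t1-anchored left-normed brackets.
Composite bracket: [t5, [t4, [t2, [t3, t1]]]]
Expanding via [a, b] = ab - ba: 16 signed words (2^4 = 16).
Words beginning with t1 determine it all:
  t1t3t2t4t5 (sign +1) contributes +[[[[t1, t3], t2], t4], t5]

[[[[t1, t3], t2], t4], t5]


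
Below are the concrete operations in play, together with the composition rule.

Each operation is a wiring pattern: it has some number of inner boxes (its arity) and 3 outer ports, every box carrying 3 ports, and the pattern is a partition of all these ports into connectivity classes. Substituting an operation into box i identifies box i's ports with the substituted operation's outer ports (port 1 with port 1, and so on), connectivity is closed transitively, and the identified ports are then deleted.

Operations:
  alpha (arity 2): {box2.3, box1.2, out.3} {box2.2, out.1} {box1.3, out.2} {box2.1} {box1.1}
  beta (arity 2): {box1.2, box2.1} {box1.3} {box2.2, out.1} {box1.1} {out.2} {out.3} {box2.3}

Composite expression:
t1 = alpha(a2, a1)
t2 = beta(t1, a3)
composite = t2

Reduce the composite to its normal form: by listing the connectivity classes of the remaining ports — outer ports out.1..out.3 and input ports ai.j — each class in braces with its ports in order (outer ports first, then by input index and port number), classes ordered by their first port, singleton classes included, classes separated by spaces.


{out.1, a3.2} {out.2} {out.3} {a1.1} {a1.2} {a1.3, a2.2} {a2.1} {a2.3, a3.1} {a3.3}

Substituting into beta glues patterns; closure does the rest.
after alpha, the pattern on (a2, a1) reads {out.1, a1.2} {out.2, a2.3} {out.3, a1.3, a2.2} {a1.1} {a2.1} (out.j = its outer ports)
after beta, the pattern on (a2, a1, a3) reads {out.1, a3.2} {out.2} {out.3} {a1.1} {a1.2} {a1.3, a2.2} {a2.1} {a2.3, a3.1} {a3.3} (out.j = its outer ports)


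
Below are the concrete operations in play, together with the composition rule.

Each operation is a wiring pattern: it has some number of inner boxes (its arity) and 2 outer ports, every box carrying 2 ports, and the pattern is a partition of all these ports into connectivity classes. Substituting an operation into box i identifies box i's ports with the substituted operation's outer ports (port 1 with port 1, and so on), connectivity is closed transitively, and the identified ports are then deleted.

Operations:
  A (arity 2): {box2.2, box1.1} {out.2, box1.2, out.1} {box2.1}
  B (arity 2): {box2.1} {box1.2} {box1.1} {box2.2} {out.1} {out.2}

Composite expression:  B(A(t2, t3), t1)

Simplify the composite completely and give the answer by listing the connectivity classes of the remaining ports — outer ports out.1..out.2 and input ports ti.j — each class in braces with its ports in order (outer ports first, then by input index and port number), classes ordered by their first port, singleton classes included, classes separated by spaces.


{out.1} {out.2} {t1.1} {t1.2} {t2.1, t3.2} {t2.2} {t3.1}

Substituting into B glues patterns; closure does the rest.
through A, on inputs (t2, t3): {out.1, out.2, t2.2} {t2.1, t3.2} {t3.1} (out.j = stage outer ports)
through B, on inputs (t2, t3, t1): {out.1} {out.2} {t1.1} {t1.2} {t2.1, t3.2} {t2.2} {t3.1} (out.j = stage outer ports)


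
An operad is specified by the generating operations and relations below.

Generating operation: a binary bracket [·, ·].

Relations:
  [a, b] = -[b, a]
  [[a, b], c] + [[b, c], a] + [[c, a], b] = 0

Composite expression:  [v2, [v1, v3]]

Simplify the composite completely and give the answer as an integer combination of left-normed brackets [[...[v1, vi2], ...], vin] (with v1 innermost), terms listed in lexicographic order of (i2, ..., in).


Skip Jacobi rewriting: expand, keep v1-initial words, read off terms.
Composite bracket: [v2, [v1, v3]]
Under [a, b] = ab - ba we get 4 signed associative words (2^2 = 4).
Words beginning with v1 determine it all:
  sign of v1v3v2 is -1, so it contributes -[[v1, v3], v2]

-[[v1, v3], v2]


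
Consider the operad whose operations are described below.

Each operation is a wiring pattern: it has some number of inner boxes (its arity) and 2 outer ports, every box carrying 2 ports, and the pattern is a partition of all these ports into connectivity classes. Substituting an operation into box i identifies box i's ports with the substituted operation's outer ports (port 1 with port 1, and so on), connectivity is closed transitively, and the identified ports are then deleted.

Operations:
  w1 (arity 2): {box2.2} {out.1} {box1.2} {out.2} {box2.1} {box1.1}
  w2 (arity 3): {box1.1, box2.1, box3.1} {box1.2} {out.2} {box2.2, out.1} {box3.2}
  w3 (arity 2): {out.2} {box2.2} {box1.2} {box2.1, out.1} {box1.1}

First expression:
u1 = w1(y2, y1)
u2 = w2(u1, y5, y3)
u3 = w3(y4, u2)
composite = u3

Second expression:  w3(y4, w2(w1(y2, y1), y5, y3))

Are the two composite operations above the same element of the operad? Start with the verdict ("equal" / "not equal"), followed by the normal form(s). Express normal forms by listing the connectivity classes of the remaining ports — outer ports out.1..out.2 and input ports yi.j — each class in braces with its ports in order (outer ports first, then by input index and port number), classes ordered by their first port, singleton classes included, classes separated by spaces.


equal: each reduces to {out.1, y5.2} {out.2} {y1.1} {y1.2} {y2.1} {y2.2} {y3.1, y5.1} {y3.2} {y4.1} {y4.2}

The first expression reduces to {out.1, y5.2} {out.2} {y1.1} {y1.2} {y2.1} {y2.2} {y3.1, y5.1} {y3.2} {y4.1} {y4.2}
The second expression reduces to {out.1, y5.2} {out.2} {y1.1} {y1.2} {y2.1} {y2.2} {y3.1, y5.1} {y3.2} {y4.1} {y4.2}
Both agree, so they are equal.


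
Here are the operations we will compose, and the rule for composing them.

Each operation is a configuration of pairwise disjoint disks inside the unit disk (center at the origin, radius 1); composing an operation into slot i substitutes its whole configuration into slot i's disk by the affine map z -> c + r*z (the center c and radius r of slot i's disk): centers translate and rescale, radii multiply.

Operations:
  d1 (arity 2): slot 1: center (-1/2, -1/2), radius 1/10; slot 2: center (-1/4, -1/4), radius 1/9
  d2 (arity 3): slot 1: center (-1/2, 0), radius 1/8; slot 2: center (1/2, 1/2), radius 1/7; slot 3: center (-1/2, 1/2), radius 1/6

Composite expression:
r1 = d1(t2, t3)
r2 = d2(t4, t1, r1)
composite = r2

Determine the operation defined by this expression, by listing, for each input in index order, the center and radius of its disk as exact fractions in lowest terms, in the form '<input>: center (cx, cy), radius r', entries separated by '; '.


Each t-disk chains the slot maps above it in d2; radii multiply.
for t4, the 1-step affine chain lands on center (-1/2, 0), radius 1/8
for t1, the 1-step affine chain lands on center (1/2, 1/2), radius 1/7
for t2, the 2-step affine chain lands on center (-7/12, 5/12), radius 1/60
for t3, the 2-step affine chain lands on center (-13/24, 11/24), radius 1/54

t1: center (1/2, 1/2), radius 1/7; t2: center (-7/12, 5/12), radius 1/60; t3: center (-13/24, 11/24), radius 1/54; t4: center (-1/2, 0), radius 1/8


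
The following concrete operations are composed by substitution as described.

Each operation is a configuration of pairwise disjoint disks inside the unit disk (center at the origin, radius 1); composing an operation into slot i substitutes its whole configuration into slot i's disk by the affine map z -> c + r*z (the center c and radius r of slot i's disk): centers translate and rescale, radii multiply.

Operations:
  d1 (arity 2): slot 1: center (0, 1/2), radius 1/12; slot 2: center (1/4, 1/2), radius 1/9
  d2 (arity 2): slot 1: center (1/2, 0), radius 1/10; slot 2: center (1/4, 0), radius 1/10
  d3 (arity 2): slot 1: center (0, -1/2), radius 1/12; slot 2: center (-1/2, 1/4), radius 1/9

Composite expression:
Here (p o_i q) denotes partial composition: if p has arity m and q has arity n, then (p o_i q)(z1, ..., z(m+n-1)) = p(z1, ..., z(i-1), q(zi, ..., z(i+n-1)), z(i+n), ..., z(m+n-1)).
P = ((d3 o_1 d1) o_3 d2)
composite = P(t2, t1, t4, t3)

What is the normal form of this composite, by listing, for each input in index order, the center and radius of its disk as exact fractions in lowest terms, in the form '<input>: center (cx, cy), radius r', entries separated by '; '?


t1: center (1/48, -11/24), radius 1/108; t2: center (0, -11/24), radius 1/144; t3: center (-17/36, 1/4), radius 1/90; t4: center (-4/9, 1/4), radius 1/90


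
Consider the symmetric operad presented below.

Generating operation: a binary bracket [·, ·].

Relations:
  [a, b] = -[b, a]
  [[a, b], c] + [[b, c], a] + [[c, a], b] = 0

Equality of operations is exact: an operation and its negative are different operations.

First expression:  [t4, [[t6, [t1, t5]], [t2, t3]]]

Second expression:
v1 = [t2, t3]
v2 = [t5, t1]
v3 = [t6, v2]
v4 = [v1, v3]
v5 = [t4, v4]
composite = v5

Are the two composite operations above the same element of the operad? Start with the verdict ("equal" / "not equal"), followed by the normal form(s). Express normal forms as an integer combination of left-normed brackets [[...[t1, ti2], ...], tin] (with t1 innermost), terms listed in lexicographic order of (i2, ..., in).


equal: each reduces to [[[[[t1, t5], t6], t2], t3], t4] - [[[[[t1, t5], t6], t3], t2], t4]

The first composite normalizes to [[[[[t1, t5], t6], t2], t3], t4] - [[[[[t1, t5], t6], t3], t2], t4]
The second composite normalizes to [[[[[t1, t5], t6], t2], t3], t4] - [[[[[t1, t5], t6], t3], t2], t4]
Identical normal forms: equal.


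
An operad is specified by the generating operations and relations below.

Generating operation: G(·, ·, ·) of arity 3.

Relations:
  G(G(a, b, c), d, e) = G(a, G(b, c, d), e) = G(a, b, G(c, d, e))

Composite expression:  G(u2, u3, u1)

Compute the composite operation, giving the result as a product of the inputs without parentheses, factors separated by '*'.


u2 * u3 * u1

The G-tree's shape is irrelevant; the u-reading-order decides.
G(u2, u3, u1) spells out as u2 * u3 * u1


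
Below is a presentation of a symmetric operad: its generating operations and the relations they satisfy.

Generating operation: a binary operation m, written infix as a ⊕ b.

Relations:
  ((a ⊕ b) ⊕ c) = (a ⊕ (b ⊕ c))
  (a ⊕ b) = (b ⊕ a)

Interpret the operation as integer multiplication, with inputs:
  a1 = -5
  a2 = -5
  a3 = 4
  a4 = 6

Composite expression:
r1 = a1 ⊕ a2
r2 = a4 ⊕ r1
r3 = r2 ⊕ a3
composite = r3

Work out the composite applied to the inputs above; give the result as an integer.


(a1 ⊕ a2) = 25
(a4 ⊕ (a1 ⊕ a2)) = 150
((a4 ⊕ (a1 ⊕ a2)) ⊕ a3) = 600

600


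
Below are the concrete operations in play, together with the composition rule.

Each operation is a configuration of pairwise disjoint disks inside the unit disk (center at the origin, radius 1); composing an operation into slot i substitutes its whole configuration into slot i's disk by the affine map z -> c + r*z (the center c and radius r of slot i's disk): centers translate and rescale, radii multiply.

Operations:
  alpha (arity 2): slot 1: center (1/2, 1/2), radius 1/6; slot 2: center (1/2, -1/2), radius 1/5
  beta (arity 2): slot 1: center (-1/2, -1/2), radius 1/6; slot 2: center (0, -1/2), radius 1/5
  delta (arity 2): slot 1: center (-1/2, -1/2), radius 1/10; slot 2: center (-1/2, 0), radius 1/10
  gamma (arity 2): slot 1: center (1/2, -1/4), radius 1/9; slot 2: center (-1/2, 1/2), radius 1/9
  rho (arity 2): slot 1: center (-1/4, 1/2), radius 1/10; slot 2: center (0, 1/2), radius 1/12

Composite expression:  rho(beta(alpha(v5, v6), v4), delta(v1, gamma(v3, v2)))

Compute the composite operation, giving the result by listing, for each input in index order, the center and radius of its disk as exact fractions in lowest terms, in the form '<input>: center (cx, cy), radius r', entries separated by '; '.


Nesting under rho composes maps z -> c + r*z down each v-path.
for v5, the 3-step affine chain lands on center (-7/24, 11/24), radius 1/360
for v6, the 3-step affine chain lands on center (-7/24, 53/120), radius 1/300
for v4, the 2-step affine chain lands on center (-1/4, 9/20), radius 1/50
for v1, the 2-step affine chain lands on center (-1/24, 11/24), radius 1/120
for v3, the 3-step affine chain lands on center (-3/80, 239/480), radius 1/1080
for v2, the 3-step affine chain lands on center (-11/240, 121/240), radius 1/1080

v1: center (-1/24, 11/24), radius 1/120; v2: center (-11/240, 121/240), radius 1/1080; v3: center (-3/80, 239/480), radius 1/1080; v4: center (-1/4, 9/20), radius 1/50; v5: center (-7/24, 11/24), radius 1/360; v6: center (-7/24, 53/120), radius 1/300


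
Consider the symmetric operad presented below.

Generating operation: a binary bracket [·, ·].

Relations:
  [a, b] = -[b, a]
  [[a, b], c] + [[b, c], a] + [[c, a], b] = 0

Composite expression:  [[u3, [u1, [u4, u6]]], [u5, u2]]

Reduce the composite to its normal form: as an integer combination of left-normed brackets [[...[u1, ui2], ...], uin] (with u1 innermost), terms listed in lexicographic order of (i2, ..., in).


[[[[[u1, u4], u6], u3], u2], u5] - [[[[[u1, u4], u6], u3], u5], u2] - [[[[[u1, u6], u4], u3], u2], u5] + [[[[[u1, u6], u4], u3], u5], u2]

Skip Jacobi rewriting: expand, keep u1-initial words, read off terms.
Composite bracket: [[u3, [u1, [u4, u6]]], [u5, u2]]
Applying ab - ba throughout gives 32 signed words (2^5 = 32).
Coefficients come from the u1-initial words:
  u1u4u6u3u2u5 (sign +1) contributes +[[[[[u1, u4], u6], u3], u2], u5]
  u1u4u6u3u5u2 (sign -1) contributes -[[[[[u1, u4], u6], u3], u5], u2]
  u1u6u4u3u2u5 (sign -1) contributes -[[[[[u1, u6], u4], u3], u2], u5]
  u1u6u4u3u5u2 (sign +1) contributes +[[[[[u1, u6], u4], u3], u5], u2]


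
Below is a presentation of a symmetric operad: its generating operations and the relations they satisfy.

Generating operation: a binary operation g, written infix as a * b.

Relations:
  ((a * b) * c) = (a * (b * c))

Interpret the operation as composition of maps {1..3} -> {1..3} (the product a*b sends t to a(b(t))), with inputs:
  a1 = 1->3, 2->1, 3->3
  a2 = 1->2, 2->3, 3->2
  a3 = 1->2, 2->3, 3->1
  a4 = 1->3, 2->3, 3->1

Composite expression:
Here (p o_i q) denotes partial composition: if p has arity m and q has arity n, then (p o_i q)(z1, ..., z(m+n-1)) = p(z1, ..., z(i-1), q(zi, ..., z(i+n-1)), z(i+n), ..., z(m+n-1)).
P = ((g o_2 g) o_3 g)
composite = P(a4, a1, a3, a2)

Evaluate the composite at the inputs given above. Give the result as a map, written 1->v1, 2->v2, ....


1->1, 2->1, 3->1

(a3 * a2) = 1->3, 2->1, 3->3
(a1 * (a3 * a2)) = 1->3, 2->3, 3->3
(a4 * (a1 * (a3 * a2))) = 1->1, 2->1, 3->1
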